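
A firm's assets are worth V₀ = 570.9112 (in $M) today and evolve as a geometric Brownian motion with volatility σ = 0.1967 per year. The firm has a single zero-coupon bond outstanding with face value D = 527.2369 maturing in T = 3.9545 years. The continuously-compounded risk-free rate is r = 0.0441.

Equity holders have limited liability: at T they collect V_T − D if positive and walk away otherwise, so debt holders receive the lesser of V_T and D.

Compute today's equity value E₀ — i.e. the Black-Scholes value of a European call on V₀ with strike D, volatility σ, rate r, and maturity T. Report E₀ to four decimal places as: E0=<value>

E0=158.3239

d₁ = [ln(V₀/D) + (r + σ²/2)T] / (σ√T)
   = [ln(570.9112/527.2369) + (0.0441 + 0.5·0.1967²)·3.9545] / (0.1967·√3.9545)
   = [0.079584 + 0.250895] / 0.391156 = 0.844877
d₂ = d₁ − σ√T = 0.844877 − 0.391156 = 0.453721
N(d₁) = 0.800910,  N(d₂) = 0.674985,  e^(−rT) = 0.839966
E₀ = V₀·N(d₁) − D·e^(−rT)·N(d₂)
   = 570.9112·0.800910 − 527.2369·0.839966·0.674985 = 158.323868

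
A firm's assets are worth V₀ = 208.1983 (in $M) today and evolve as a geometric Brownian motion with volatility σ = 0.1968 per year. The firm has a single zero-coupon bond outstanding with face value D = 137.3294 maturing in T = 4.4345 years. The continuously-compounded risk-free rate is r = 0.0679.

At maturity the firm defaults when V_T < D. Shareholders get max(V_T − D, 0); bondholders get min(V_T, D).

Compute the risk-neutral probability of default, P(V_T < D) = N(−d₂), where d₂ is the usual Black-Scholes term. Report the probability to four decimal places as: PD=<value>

d₁ = [ln(V₀/D) + (r + σ²/2)T] / (σ√T)
   = [ln(208.1983/137.3294) + (0.0679 + 0.5·0.1968²)·4.4345] / (0.1968·√4.4345)
   = [0.416109 + 0.386977] / 0.414426 = 1.937825
d₂ = d₁ − σ√T = 1.937825 − 0.414426 = 1.523398
risk-neutral PD = N(−d₂) = N(-1.523398) = 0.063830

PD=0.0638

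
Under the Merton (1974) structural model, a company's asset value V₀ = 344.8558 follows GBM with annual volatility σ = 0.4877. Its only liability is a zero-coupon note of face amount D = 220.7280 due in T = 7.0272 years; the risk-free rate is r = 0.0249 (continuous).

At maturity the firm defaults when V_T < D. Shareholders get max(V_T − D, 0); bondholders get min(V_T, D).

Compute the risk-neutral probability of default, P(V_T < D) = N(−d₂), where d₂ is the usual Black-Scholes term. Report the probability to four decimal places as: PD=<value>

d₁ = [ln(V₀/D) + (r + σ²/2)T] / (σ√T)
   = [ln(344.8558/220.7280) + (0.0249 + 0.5·0.4877²)·7.0272] / (0.4877·√7.0272)
   = [0.446195 + 1.010692] / 1.292837 = 1.126891
d₂ = d₁ − σ√T = 1.126891 − 1.292837 = -0.165946
risk-neutral PD = N(−d₂) = N(0.165946) = 0.565900

PD=0.5659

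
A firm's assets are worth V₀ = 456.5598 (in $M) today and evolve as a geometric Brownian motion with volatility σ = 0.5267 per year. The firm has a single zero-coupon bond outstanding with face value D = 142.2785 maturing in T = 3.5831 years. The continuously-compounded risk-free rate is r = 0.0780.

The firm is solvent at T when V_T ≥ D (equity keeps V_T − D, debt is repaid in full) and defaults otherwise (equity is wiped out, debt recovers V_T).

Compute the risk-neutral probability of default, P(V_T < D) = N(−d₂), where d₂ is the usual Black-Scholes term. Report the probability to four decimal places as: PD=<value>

d₁ = [ln(V₀/D) + (r + σ²/2)T] / (σ√T)
   = [ln(456.5598/142.2785) + (0.0780 + 0.5·0.5267²)·3.5831] / (0.5267·√3.5831)
   = [1.165933 + 0.776481] / 0.996995 = 1.948270
d₂ = d₁ − σ√T = 1.948270 − 0.996995 = 0.951275
risk-neutral PD = N(−d₂) = N(-0.951275) = 0.170732

PD=0.1707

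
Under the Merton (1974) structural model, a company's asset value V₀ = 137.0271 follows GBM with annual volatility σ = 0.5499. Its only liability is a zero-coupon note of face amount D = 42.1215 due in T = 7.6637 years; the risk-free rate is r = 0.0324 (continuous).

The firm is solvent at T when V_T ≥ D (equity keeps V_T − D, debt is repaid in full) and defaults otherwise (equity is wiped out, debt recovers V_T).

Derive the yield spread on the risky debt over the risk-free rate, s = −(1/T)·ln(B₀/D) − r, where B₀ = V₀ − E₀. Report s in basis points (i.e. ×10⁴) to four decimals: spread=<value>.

spread=364.3707

d₁ = [ln(V₀/D) + (r + σ²/2)T] / (σ√T)
   = [ln(137.0271/42.1215) + (0.0324 + 0.5·0.5499²)·7.6637] / (0.5499·√7.6637)
   = [1.179620 + 1.407017] / 1.522310 = 1.699153
d₂ = d₁ − σ√T = 1.699153 − 1.522310 = 0.176844
N(d₁) = 0.955355,  N(d₂) = 0.570184,  e^(−rT) = 0.780123
E₀ = V₀·N(d₁) − D·e^(−rT)·N(d₂)
   = 137.0271·0.955355 − 42.1215·0.780123·0.570184 = 112.173275
B₀ = V₀ − E₀ = 137.0271 − 112.173275 = 24.853825
spread = −(1/T)·ln(B₀/D) − r = −(1/7.6637)·ln(24.853825/42.1215) − 0.0324 = 0.03643707
in basis points: 0.03643707 × 10⁴ = 364.3707 bp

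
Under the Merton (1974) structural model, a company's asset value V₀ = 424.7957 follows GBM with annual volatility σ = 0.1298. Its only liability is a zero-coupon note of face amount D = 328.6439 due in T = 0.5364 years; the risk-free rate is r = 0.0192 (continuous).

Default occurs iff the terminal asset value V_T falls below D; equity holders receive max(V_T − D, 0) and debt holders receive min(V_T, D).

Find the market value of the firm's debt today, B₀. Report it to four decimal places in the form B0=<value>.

d₁ = [ln(V₀/D) + (r + σ²/2)T] / (σ√T)
   = [ln(424.7957/328.6439) + (0.0192 + 0.5·0.1298²)·0.5364] / (0.1298·√0.5364)
   = [0.256634 + 0.014818] / 0.095065 = 2.855436
d₂ = d₁ − σ√T = 2.855436 − 0.095065 = 2.760372
N(d₁) = 0.997851,  N(d₂) = 0.997113,  e^(−rT) = 0.989754
E₀ = V₀·N(d₁) − D·e^(−rT)·N(d₂)
   = 424.7957·0.997851 − 328.6439·0.989754·0.997113 = 99.545259
B₀ = V₀ − E₀ = 424.7957 − 99.545259 = 325.250441

B0=325.2504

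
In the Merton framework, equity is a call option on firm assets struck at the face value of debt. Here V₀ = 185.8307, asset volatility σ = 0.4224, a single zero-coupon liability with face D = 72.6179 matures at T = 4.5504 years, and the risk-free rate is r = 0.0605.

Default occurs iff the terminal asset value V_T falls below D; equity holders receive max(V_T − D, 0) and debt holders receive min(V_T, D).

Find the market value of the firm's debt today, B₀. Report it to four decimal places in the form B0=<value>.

B0=51.6541

d₁ = [ln(V₀/D) + (r + σ²/2)T] / (σ√T)
   = [ln(185.8307/72.6179) + (0.0605 + 0.5·0.4224²)·4.5504] / (0.4224·√4.5504)
   = [0.939625 + 0.681244] / 0.901050 = 1.798868
d₂ = d₁ − σ√T = 1.798868 − 0.901050 = 0.897818
N(d₁) = 0.963980,  N(d₂) = 0.815359,  e^(−rT) = 0.759345
E₀ = V₀·N(d₁) − D·e^(−rT)·N(d₂)
   = 185.8307·0.963980 − 72.6179·0.759345·0.815359 = 134.176577
B₀ = V₀ − E₀ = 185.8307 − 134.176577 = 51.654123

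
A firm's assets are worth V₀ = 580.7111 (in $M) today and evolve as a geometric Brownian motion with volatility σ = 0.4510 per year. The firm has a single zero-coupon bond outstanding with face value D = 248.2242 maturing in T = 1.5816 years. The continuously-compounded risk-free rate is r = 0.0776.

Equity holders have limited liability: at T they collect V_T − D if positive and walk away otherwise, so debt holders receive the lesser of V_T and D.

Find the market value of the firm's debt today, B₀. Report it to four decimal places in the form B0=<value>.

d₁ = [ln(V₀/D) + (r + σ²/2)T] / (σ√T)
   = [ln(580.7111/248.2242) + (0.0776 + 0.5·0.4510²)·1.5816] / (0.4510·√1.5816)
   = [0.849921 + 0.283582] / 0.567185 = 1.998470
d₂ = d₁ − σ√T = 1.998470 − 0.567185 = 1.431285
N(d₁) = 0.977167,  N(d₂) = 0.923826,  e^(−rT) = 0.884501
E₀ = V₀·N(d₁) − D·e^(−rT)·N(d₂)
   = 580.7111·0.977167 − 248.2242·0.884501·0.923826 = 364.621770
B₀ = V₀ − E₀ = 580.7111 − 364.621770 = 216.089330

B0=216.0893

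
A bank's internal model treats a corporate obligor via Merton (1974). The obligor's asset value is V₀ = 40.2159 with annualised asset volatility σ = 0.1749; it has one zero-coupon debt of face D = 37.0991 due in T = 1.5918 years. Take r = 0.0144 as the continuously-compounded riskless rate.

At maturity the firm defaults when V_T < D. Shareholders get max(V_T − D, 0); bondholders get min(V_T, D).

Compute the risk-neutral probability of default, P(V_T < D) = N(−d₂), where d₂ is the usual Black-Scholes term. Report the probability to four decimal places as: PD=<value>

d₁ = [ln(V₀/D) + (r + σ²/2)T] / (σ√T)
   = [ln(40.2159/37.0991) + (0.0144 + 0.5·0.1749²)·1.5918] / (0.1749·√1.5918)
   = [0.080670 + 0.047269] / 0.220665 = 0.579784
d₂ = d₁ − σ√T = 0.579784 − 0.220665 = 0.359119
risk-neutral PD = N(−d₂) = N(-0.359119) = 0.359753

PD=0.3598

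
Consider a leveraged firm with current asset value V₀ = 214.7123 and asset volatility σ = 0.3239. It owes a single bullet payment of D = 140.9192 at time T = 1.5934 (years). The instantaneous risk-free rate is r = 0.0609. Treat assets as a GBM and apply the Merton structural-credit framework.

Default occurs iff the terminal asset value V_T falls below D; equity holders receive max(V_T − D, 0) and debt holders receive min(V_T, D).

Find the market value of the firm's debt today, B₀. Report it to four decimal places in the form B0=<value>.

d₁ = [ln(V₀/D) + (r + σ²/2)T] / (σ√T)
   = [ln(214.7123/140.9192) + (0.0609 + 0.5·0.3239²)·1.5934] / (0.3239·√1.5934)
   = [0.421112 + 0.180621] / 0.408859 = 1.471738
d₂ = d₁ − σ√T = 1.471738 − 0.408859 = 1.062879
N(d₁) = 0.929454,  N(d₂) = 0.856082,  e^(−rT) = 0.907521
E₀ = V₀·N(d₁) − D·e^(−rT)·N(d₂)
   = 214.7123·0.929454 − 140.9192·0.907521·0.856082 = 90.083363
B₀ = V₀ − E₀ = 214.7123 − 90.083363 = 124.628937

B0=124.6289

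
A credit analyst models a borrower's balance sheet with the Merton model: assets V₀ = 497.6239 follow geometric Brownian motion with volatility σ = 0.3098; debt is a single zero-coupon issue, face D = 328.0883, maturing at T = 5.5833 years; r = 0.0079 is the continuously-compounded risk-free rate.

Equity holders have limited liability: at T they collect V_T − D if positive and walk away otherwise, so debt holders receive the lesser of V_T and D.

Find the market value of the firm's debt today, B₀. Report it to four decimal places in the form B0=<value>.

d₁ = [ln(V₀/D) + (r + σ²/2)T] / (σ√T)
   = [ln(497.6239/328.0883) + (0.0079 + 0.5·0.3098²)·5.5833] / (0.3098·√5.5833)
   = [0.416562 + 0.312040] / 0.732027 = 0.995321
d₂ = d₁ − σ√T = 0.995321 − 0.732027 = 0.263294
N(d₁) = 0.840210,  N(d₂) = 0.603838,  e^(−rT) = 0.956851
E₀ = V₀·N(d₁) − D·e^(−rT)·N(d₂)
   = 497.6239·0.840210 − 328.0883·0.956851·0.603838 = 228.544741
B₀ = V₀ − E₀ = 497.6239 − 228.544741 = 269.079159

B0=269.0792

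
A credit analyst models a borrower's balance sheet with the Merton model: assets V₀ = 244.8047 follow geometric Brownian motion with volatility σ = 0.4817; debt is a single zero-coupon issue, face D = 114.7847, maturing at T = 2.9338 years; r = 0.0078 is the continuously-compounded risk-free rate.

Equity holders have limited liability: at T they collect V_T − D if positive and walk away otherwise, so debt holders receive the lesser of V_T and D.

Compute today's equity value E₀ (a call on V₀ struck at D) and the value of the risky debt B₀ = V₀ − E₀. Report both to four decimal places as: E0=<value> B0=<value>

E0=144.5866 B0=100.2181

d₁ = [ln(V₀/D) + (r + σ²/2)T] / (σ√T)
   = [ln(244.8047/114.7847) + (0.0078 + 0.5·0.4817²)·2.9338] / (0.4817·√2.9338)
   = [0.757403 + 0.363256] / 0.825072 = 1.358255
d₂ = d₁ − σ√T = 1.358255 − 0.825072 = 0.533183
N(d₁) = 0.912809,  N(d₂) = 0.703046,  e^(−rT) = 0.977376
E₀ = V₀·N(d₁) − D·e^(−rT)·N(d₂)
   = 244.8047·0.912809 − 114.7847·0.977376·0.703046 = 144.586572
B₀ = V₀ − E₀ = 244.8047 − 144.586572 = 100.218128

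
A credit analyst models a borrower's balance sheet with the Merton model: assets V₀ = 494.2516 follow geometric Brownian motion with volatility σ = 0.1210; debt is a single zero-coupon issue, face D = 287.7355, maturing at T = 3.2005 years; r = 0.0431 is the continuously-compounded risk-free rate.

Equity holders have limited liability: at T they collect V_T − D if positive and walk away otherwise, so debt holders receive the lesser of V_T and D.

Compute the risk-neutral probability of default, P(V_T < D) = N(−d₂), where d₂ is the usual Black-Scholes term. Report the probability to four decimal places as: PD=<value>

PD=0.0012

d₁ = [ln(V₀/D) + (r + σ²/2)T] / (σ√T)
   = [ln(494.2516/287.7355) + (0.0431 + 0.5·0.1210²)·3.2005] / (0.1210·√3.2005)
   = [0.541003 + 0.161371] / 0.216468 = 3.244696
d₂ = d₁ − σ√T = 3.244696 − 0.216468 = 3.028228
risk-neutral PD = N(−d₂) = N(-3.028228) = 0.001230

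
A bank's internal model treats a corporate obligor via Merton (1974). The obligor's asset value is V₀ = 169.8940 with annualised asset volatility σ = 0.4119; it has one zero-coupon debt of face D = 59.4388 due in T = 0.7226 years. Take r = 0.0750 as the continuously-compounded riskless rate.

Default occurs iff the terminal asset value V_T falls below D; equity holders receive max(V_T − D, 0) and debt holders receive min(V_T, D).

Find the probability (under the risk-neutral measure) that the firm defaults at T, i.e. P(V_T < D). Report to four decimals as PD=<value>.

d₁ = [ln(V₀/D) + (r + σ²/2)T] / (σ√T)
   = [ln(169.8940/59.4388) + (0.0750 + 0.5·0.4119²)·0.7226] / (0.4119·√0.7226)
   = [1.050228 + 0.115494] / 0.350139 = 3.329308
d₂ = d₁ − σ√T = 3.329308 − 0.350139 = 2.979169
risk-neutral PD = N(−d₂) = N(-2.979169) = 0.001445

PD=0.0014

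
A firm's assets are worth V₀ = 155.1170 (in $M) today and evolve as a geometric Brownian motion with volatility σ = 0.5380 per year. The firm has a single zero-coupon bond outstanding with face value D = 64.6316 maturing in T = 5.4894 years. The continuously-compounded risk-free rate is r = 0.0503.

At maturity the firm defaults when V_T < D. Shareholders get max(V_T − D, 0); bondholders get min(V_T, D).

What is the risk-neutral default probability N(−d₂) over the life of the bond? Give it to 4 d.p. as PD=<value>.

PD=0.3885

d₁ = [ln(V₀/D) + (r + σ²/2)T] / (σ√T)
   = [ln(155.1170/64.6316) + (0.0503 + 0.5·0.5380²)·5.4894] / (0.5380·√5.4894)
   = [0.875476 + 1.070554] / 1.260505 = 1.543849
d₂ = d₁ − σ√T = 1.543849 − 1.260505 = 0.283344
risk-neutral PD = N(−d₂) = N(-0.283344) = 0.388457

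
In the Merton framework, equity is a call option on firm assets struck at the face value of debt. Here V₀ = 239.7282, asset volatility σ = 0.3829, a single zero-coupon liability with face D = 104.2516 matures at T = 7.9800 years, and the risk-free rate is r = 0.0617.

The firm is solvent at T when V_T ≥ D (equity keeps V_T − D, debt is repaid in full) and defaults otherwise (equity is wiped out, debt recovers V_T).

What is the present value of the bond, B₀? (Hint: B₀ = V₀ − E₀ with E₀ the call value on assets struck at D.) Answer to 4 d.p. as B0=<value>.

d₁ = [ln(V₀/D) + (r + σ²/2)T] / (σ√T)
   = [ln(239.7282/104.2516) + (0.0617 + 0.5·0.3829²)·7.9800] / (0.3829·√7.9800)
   = [0.832699 + 1.077350] / 1.081650 = 1.765865
d₂ = d₁ − σ√T = 1.765865 − 1.081650 = 0.684215
N(d₁) = 0.961291,  N(d₂) = 0.753080,  e^(−rT) = 0.611179
E₀ = V₀·N(d₁) − D·e^(−rT)·N(d₂)
   = 239.7282·0.961291 − 104.2516·0.611179·0.753080 = 182.464976
B₀ = V₀ − E₀ = 239.7282 − 182.464976 = 57.263224

B0=57.2632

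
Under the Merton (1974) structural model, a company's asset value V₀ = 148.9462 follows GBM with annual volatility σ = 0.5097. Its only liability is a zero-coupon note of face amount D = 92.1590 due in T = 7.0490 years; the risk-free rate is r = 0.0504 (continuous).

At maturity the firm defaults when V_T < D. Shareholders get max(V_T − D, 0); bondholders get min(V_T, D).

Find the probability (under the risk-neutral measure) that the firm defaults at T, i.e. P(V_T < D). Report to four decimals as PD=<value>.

PD=0.5237

d₁ = [ln(V₀/D) + (r + σ²/2)T] / (σ√T)
   = [ln(148.9462/92.1590) + (0.0504 + 0.5·0.5097²)·7.0490] / (0.5097·√7.0490)
   = [0.480070 + 1.270914] / 1.353251 = 1.293909
d₂ = d₁ − σ√T = 1.293909 − 1.353251 = -0.059342
risk-neutral PD = N(−d₂) = N(0.059342) = 0.523660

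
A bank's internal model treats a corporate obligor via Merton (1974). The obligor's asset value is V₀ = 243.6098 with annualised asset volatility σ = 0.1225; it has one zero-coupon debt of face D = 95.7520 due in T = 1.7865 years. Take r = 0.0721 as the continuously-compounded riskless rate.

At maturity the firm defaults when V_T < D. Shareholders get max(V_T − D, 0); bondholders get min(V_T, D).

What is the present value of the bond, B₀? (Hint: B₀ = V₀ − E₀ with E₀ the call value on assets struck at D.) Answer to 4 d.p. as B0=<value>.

d₁ = [ln(V₀/D) + (r + σ²/2)T] / (σ√T)
   = [ln(243.6098/95.7520) + (0.0721 + 0.5·0.1225²)·1.7865] / (0.1225·√1.7865)
   = [0.933806 + 0.142211] / 0.163734 = 6.571759
d₂ = d₁ − σ√T = 6.571759 − 0.163734 = 6.408025
N(d₁) = 1.000000,  N(d₂) = 1.000000,  e^(−rT) = 0.879144
E₀ = V₀·N(d₁) − D·e^(−rT)·N(d₂)
   = 243.6098·1.000000 − 95.7520·0.879144·1.000000 = 159.430010
B₀ = V₀ − E₀ = 243.6098 − 159.430010 = 84.179790

B0=84.1798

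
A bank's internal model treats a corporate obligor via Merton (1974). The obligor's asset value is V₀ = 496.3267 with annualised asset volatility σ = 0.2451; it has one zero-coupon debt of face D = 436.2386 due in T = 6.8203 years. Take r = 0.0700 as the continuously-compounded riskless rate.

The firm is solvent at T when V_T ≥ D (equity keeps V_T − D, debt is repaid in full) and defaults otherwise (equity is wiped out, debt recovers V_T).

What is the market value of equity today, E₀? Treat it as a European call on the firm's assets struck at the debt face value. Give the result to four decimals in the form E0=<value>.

d₁ = [ln(V₀/D) + (r + σ²/2)T] / (σ√T)
   = [ln(496.3267/436.2386) + (0.0700 + 0.5·0.2451²)·6.8203] / (0.2451·√6.8203)
   = [0.129045 + 0.682282] / 0.640096 = 1.267509
d₂ = d₁ − σ√T = 1.267509 − 0.640096 = 0.627413
N(d₁) = 0.897513,  N(d₂) = 0.734806,  e^(−rT) = 0.620381
E₀ = V₀·N(d₁) − D·e^(−rT)·N(d₂)
   = 496.3267·0.897513 − 436.2386·0.620381·0.734806 = 246.596210

E0=246.5962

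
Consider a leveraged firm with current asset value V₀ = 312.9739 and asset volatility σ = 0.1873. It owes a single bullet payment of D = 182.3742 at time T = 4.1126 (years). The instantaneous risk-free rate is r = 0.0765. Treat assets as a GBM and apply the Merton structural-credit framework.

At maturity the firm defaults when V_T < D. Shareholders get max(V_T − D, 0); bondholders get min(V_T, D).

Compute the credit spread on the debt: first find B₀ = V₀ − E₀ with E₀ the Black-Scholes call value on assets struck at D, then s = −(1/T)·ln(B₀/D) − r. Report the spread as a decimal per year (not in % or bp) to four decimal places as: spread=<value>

spread=0.0006

d₁ = [ln(V₀/D) + (r + σ²/2)T] / (σ√T)
   = [ln(312.9739/182.3742) + (0.0765 + 0.5·0.1873²)·4.1126] / (0.1873·√4.1126)
   = [0.540059 + 0.386752] / 0.379836 = 2.440029
d₂ = d₁ − σ√T = 2.440029 − 0.379836 = 2.060193
N(d₁) = 0.992657,  N(d₂) = 0.980310,  e^(−rT) = 0.730071
E₀ = V₀·N(d₁) − D·e^(−rT)·N(d₂)
   = 312.9739·0.992657 − 182.3742·0.730071·0.980310 = 180.151311
B₀ = V₀ − E₀ = 312.9739 − 180.151311 = 132.822589
spread = −(1/T)·ln(B₀/D) − r = −(1/4.1126)·ln(132.822589/182.3742) − 0.0765 = 0.00059145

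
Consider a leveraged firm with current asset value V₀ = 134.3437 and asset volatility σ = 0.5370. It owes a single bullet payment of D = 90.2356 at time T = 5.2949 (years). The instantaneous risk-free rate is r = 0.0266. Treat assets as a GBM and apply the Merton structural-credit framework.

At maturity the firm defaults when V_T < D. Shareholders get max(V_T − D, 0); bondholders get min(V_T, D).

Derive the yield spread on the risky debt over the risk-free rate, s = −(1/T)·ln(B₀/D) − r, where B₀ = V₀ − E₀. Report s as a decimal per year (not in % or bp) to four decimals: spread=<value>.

d₁ = [ln(V₀/D) + (r + σ²/2)T] / (σ√T)
   = [ln(134.3437/90.2356) + (0.0266 + 0.5·0.5370²)·5.2949] / (0.5370·√5.2949)
   = [0.397977 + 0.904287] / 1.235672 = 1.053892
d₂ = d₁ − σ√T = 1.053892 − 1.235672 = -0.181780
N(d₁) = 0.854034,  N(d₂) = 0.427878,  e^(−rT) = 0.868625
E₀ = V₀·N(d₁) − D·e^(−rT)·N(d₂)
   = 134.3437·0.854034 − 90.2356·0.868625·0.427878 = 81.196641
B₀ = V₀ − E₀ = 134.3437 − 81.196641 = 53.147059
spread = −(1/T)·ln(B₀/D) − r = −(1/5.2949)·ln(53.147059/90.2356) − 0.0266 = 0.07337568

spread=0.0734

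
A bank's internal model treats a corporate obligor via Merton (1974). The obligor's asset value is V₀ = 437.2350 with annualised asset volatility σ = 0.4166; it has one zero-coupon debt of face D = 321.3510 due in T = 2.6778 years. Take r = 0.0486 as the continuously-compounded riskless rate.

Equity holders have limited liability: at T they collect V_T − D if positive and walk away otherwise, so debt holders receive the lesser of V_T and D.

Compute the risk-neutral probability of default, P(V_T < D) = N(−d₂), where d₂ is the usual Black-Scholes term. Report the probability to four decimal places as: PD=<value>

d₁ = [ln(V₀/D) + (r + σ²/2)T] / (σ√T)
   = [ln(437.2350/321.3510) + (0.0486 + 0.5·0.4166²)·2.6778] / (0.4166·√2.6778)
   = [0.307937 + 0.362515] / 0.681724 = 0.983465
d₂ = d₁ − σ√T = 0.983465 − 0.681724 = 0.301742
risk-neutral PD = N(−d₂) = N(-0.301742) = 0.381425

PD=0.3814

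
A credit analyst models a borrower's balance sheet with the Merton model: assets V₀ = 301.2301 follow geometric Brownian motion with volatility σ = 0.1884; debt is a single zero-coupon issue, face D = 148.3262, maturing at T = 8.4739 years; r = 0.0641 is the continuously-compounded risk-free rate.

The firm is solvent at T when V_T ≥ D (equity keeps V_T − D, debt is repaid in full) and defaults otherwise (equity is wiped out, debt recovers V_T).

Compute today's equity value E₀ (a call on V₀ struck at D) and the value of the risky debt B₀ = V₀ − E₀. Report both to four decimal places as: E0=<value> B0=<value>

E0=215.3980 B0=85.8321

d₁ = [ln(V₀/D) + (r + σ²/2)T] / (σ√T)
   = [ln(301.2301/148.3262) + (0.0641 + 0.5·0.1884²)·8.4739] / (0.1884·√8.4739)
   = [0.708461 + 0.693566] / 0.548432 = 2.556428
d₂ = d₁ − σ√T = 2.556428 − 0.548432 = 2.007996
N(d₁) = 0.994712,  N(d₂) = 0.977678,  e^(−rT) = 0.580900
E₀ = V₀·N(d₁) − D·e^(−rT)·N(d₂)
   = 301.2301·0.994712 − 148.3262·0.580900·0.977678 = 215.397950
B₀ = V₀ − E₀ = 301.2301 − 215.397950 = 85.832150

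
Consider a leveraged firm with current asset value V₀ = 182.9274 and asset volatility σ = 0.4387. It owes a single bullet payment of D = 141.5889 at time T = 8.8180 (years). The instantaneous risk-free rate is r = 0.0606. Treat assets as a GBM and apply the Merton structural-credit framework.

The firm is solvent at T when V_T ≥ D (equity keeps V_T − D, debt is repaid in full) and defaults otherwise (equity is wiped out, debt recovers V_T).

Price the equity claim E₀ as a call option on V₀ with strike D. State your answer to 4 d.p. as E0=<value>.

E0=123.8589

d₁ = [ln(V₀/D) + (r + σ²/2)T] / (σ√T)
   = [ln(182.9274/141.5889) + (0.0606 + 0.5·0.4387²)·8.8180] / (0.4387·√8.8180)
   = [0.256162 + 1.382917] / 1.302725 = 1.258192
d₂ = d₁ − σ√T = 1.258192 − 1.302725 = -0.044532
N(d₁) = 0.895839,  N(d₂) = 0.482240,  e^(−rT) = 0.586038
E₀ = V₀·N(d₁) − D·e^(−rT)·N(d₂)
   = 182.9274·0.895839 − 141.5889·0.586038·0.482240 = 123.858912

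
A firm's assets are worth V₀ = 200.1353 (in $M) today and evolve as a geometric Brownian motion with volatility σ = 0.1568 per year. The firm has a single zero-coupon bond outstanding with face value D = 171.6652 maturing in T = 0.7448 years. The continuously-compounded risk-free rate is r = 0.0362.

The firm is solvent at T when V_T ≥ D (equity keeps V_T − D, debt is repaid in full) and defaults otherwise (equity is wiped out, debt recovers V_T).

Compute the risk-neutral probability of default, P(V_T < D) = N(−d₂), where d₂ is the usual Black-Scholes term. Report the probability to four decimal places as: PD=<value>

d₁ = [ln(V₀/D) + (r + σ²/2)T] / (σ√T)
   = [ln(200.1353/171.6652) + (0.0362 + 0.5·0.1568²)·0.7448] / (0.1568·√0.7448)
   = [0.153448 + 0.036118] / 0.135321 = 1.400854
d₂ = d₁ − σ√T = 1.400854 − 0.135321 = 1.265533
risk-neutral PD = N(−d₂) = N(-1.265533) = 0.102840

PD=0.1028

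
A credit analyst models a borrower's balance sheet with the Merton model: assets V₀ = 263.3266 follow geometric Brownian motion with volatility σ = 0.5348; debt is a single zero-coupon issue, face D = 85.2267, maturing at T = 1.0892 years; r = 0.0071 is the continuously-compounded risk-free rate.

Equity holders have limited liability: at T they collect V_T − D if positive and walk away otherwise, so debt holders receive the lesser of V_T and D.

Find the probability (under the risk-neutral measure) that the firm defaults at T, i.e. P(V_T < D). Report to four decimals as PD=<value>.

PD=0.0396

d₁ = [ln(V₀/D) + (r + σ²/2)T] / (σ√T)
   = [ln(263.3266/85.2267) + (0.0071 + 0.5·0.5348²)·1.0892] / (0.5348·√1.0892)
   = [1.128080 + 0.163495] / 0.558143 = 2.314059
d₂ = d₁ − σ√T = 2.314059 − 0.558143 = 1.755917
risk-neutral PD = N(−d₂) = N(-1.755917) = 0.039551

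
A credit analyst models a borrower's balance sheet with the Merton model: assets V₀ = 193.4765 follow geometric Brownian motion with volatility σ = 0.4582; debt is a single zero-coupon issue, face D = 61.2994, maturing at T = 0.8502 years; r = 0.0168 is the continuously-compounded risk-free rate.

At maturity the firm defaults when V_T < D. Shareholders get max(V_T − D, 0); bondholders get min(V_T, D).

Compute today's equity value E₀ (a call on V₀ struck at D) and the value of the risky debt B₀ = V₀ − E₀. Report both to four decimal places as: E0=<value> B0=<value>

E0=133.0862 B0=60.3903

d₁ = [ln(V₀/D) + (r + σ²/2)T] / (σ√T)
   = [ln(193.4765/61.2994) + (0.0168 + 0.5·0.4582²)·0.8502] / (0.4582·√0.8502)
   = [1.149386 + 0.103532] / 0.422489 = 2.965562
d₂ = d₁ − σ√T = 2.965562 − 0.422489 = 2.543073
N(d₁) = 0.998489,  N(d₂) = 0.994506,  e^(−rT) = 0.985818
E₀ = V₀·N(d₁) − D·e^(−rT)·N(d₂)
   = 193.4765·0.998489 − 61.2994·0.985818·0.994506 = 133.086172
B₀ = V₀ − E₀ = 193.4765 − 133.086172 = 60.390328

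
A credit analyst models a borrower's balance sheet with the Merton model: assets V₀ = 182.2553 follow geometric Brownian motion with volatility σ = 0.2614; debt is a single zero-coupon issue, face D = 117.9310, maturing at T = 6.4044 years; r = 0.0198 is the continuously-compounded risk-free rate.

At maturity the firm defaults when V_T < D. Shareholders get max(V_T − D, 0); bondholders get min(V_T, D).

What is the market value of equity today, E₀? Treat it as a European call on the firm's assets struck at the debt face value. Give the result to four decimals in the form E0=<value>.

E0=88.0611

d₁ = [ln(V₀/D) + (r + σ²/2)T] / (σ√T)
   = [ln(182.2553/117.9310) + (0.0198 + 0.5·0.2614²)·6.4044] / (0.2614·√6.4044)
   = [0.435309 + 0.345613] / 0.661523 = 1.180492
d₂ = d₁ − σ√T = 1.180492 − 0.661523 = 0.518969
N(d₁) = 0.881098,  N(d₂) = 0.698109,  e^(−rT) = 0.880904
E₀ = V₀·N(d₁) − D·e^(−rT)·N(d₂)
   = 182.2553·0.881098 − 117.9310·0.880904·0.698109 = 88.061099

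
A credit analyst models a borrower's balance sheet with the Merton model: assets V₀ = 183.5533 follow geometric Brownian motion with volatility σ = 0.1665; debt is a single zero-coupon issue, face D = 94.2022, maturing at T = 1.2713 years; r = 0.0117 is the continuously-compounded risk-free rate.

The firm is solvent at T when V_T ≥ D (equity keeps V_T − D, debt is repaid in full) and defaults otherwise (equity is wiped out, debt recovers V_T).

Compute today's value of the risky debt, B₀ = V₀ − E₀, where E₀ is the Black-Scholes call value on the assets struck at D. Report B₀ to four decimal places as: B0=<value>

B0=92.8106

d₁ = [ln(V₀/D) + (r + σ²/2)T] / (σ√T)
   = [ln(183.5533/94.2022) + (0.0117 + 0.5·0.1665²)·1.2713] / (0.1665·√1.2713)
   = [0.667062 + 0.032496] / 0.187732 = 3.726362
d₂ = d₁ − σ√T = 3.726362 − 0.187732 = 3.538631
N(d₁) = 0.999903,  N(d₂) = 0.999799,  e^(−rT) = 0.985236
E₀ = V₀·N(d₁) − D·e^(−rT)·N(d₂)
   = 183.5533·0.999903 − 94.2022·0.985236·0.999799 = 90.742750
B₀ = V₀ − E₀ = 183.5533 − 90.742750 = 92.810550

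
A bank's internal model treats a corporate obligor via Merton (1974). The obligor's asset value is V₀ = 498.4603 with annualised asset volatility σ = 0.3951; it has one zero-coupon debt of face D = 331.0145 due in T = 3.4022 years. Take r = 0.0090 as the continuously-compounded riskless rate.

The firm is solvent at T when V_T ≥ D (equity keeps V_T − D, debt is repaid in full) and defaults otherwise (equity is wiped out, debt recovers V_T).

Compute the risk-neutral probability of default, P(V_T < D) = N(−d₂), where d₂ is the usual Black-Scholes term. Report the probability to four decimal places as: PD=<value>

d₁ = [ln(V₀/D) + (r + σ²/2)T] / (σ√T)
   = [ln(498.4603/331.0145) + (0.0090 + 0.5·0.3951²)·3.4022] / (0.3951·√3.4022)
   = [0.409362 + 0.296168] / 0.728764 = 0.968119
d₂ = d₁ − σ√T = 0.968119 − 0.728764 = 0.239355
risk-neutral PD = N(−d₂) = N(-0.239355) = 0.405415

PD=0.4054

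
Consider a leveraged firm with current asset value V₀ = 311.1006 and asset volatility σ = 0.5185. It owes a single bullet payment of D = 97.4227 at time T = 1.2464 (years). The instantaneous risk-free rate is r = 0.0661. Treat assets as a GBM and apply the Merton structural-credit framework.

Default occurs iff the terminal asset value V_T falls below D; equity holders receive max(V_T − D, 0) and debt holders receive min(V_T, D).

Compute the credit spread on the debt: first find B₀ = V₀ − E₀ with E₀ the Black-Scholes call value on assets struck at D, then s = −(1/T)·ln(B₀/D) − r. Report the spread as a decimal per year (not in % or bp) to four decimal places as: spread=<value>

spread=0.0047

d₁ = [ln(V₀/D) + (r + σ²/2)T] / (σ√T)
   = [ln(311.1006/97.4227) + (0.0661 + 0.5·0.5185²)·1.2464] / (0.5185·√1.2464)
   = [1.161057 + 0.249930] / 0.578865 = 2.437504
d₂ = d₁ − σ√T = 2.437504 − 0.578865 = 1.858639
N(d₁) = 0.992605,  N(d₂) = 0.968461,  e^(−rT) = 0.920915
E₀ = V₀·N(d₁) − D·e^(−rT)·N(d₂)
   = 311.1006·0.992605 − 97.4227·0.920915·0.968461 = 221.911723
B₀ = V₀ − E₀ = 311.1006 − 221.911723 = 89.188877
spread = −(1/T)·ln(B₀/D) − r = −(1/1.2464)·ln(89.188877/97.4227) − 0.0661 = 0.00474636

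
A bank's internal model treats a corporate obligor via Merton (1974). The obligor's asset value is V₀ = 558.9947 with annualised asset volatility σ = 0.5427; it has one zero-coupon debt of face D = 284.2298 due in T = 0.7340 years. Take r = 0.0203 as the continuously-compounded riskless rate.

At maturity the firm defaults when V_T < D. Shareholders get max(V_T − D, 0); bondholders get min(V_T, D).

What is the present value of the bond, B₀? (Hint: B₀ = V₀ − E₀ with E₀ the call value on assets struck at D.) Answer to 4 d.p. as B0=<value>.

d₁ = [ln(V₀/D) + (r + σ²/2)T] / (σ√T)
   = [ln(558.9947/284.2298) + (0.0203 + 0.5·0.5427²)·0.7340] / (0.5427·√0.7340)
   = [0.676357 + 0.122990] / 0.464952 = 1.719205
d₂ = d₁ − σ√T = 1.719205 − 0.464952 = 1.254253
N(d₁) = 0.957211,  N(d₂) = 0.895125,  e^(−rT) = 0.985210
E₀ = V₀·N(d₁) − D·e^(−rT)·N(d₂)
   = 558.9947·0.957211 − 284.2298·0.985210·0.895125 = 284.417759
B₀ = V₀ − E₀ = 558.9947 − 284.417759 = 274.576941

B0=274.5769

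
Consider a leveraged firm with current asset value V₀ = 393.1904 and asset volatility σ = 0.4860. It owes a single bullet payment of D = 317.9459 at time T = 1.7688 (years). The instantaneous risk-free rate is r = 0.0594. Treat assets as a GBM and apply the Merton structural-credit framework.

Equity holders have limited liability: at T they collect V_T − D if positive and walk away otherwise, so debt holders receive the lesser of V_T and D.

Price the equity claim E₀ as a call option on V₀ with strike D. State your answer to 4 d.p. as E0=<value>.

d₁ = [ln(V₀/D) + (r + σ²/2)T] / (σ√T)
   = [ln(393.1904/317.9459) + (0.0594 + 0.5·0.4860²)·1.7688] / (0.4860·√1.7688)
   = [0.212413 + 0.313958] / 0.646362 = 0.814360
d₂ = d₁ − σ√T = 0.814360 − 0.646362 = 0.167998
N(d₁) = 0.792281,  N(d₂) = 0.566708,  e^(−rT) = 0.900264
E₀ = V₀·N(d₁) − D·e^(−rT)·N(d₂)
   = 393.1904·0.792281 − 317.9459·0.900264·0.566708 = 149.305341

E0=149.3053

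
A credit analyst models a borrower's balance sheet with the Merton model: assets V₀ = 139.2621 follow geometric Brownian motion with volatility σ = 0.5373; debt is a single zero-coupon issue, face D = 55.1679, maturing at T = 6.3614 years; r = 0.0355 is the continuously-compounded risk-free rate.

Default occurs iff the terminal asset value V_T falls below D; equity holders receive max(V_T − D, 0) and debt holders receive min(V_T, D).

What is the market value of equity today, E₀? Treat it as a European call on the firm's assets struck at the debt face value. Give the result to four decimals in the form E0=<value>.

E0=105.4251

d₁ = [ln(V₀/D) + (r + σ²/2)T] / (σ√T)
   = [ln(139.2621/55.1679) + (0.0355 + 0.5·0.5373²)·6.3614] / (0.5373·√6.3614)
   = [0.925977 + 1.144070] / 1.355168 = 1.527520
d₂ = d₁ − σ√T = 1.527520 − 1.355168 = 0.172352
N(d₁) = 0.936684,  N(d₂) = 0.568420,  e^(−rT) = 0.797854
E₀ = V₀·N(d₁) − D·e^(−rT)·N(d₂)
   = 139.2621·0.936684 − 55.1679·0.797854·0.568420 = 105.425085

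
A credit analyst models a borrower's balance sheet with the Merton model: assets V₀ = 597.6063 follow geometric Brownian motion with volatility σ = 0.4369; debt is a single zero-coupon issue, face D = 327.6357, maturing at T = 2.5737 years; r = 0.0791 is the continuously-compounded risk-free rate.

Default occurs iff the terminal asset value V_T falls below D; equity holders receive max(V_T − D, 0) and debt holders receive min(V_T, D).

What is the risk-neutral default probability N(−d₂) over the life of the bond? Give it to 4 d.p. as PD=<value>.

d₁ = [ln(V₀/D) + (r + σ²/2)T] / (σ√T)
   = [ln(597.6063/327.6357) + (0.0791 + 0.5·0.4369²)·2.5737] / (0.4369·√2.5737)
   = [0.601030 + 0.449216] / 0.700908 = 1.498407
d₂ = d₁ − σ√T = 1.498407 − 0.700908 = 0.797499
risk-neutral PD = N(−d₂) = N(-0.797499) = 0.212581

PD=0.2126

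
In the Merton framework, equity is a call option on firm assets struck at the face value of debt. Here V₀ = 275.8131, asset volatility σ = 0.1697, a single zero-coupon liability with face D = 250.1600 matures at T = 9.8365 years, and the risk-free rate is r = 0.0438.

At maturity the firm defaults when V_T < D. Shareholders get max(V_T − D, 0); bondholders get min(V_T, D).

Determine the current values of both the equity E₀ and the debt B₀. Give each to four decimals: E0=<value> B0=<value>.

d₁ = [ln(V₀/D) + (r + σ²/2)T] / (σ√T)
   = [ln(275.8131/250.1600) + (0.0438 + 0.5·0.1697²)·9.8365] / (0.1697·√9.8365)
   = [0.097623 + 0.572475] / 0.532233 = 1.259030
d₂ = d₁ − σ√T = 1.259030 − 0.532233 = 0.726796
N(d₁) = 0.895990,  N(d₂) = 0.766325,  e^(−rT) = 0.649964
E₀ = V₀·N(d₁) − D·e^(−rT)·N(d₂)
   = 275.8131·0.895990 − 250.1600·0.649964·0.766325 = 122.525337
B₀ = V₀ − E₀ = 275.8131 − 122.525337 = 153.287763

E0=122.5253 B0=153.2878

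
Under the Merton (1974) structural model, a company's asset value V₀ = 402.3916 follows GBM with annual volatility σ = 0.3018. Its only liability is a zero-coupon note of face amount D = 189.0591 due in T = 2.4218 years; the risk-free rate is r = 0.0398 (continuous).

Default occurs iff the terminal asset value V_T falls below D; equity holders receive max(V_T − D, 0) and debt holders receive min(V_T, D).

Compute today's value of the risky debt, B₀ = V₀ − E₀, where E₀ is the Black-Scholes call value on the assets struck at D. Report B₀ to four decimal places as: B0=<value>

d₁ = [ln(V₀/D) + (r + σ²/2)T] / (σ√T)
   = [ln(402.3916/189.0591) + (0.0398 + 0.5·0.3018²)·2.4218] / (0.3018·√2.4218)
   = [0.755366 + 0.206680] / 0.469665 = 2.048366
d₂ = d₁ − σ√T = 2.048366 − 0.469665 = 1.578701
N(d₁) = 0.979738,  N(d₂) = 0.942798,  e^(−rT) = 0.908112
E₀ = V₀·N(d₁) − D·e^(−rT)·N(d₂)
   = 402.3916·0.979738 − 189.0591·0.908112·0.942798 = 232.372377
B₀ = V₀ − E₀ = 402.3916 − 232.372377 = 170.019223

B0=170.0192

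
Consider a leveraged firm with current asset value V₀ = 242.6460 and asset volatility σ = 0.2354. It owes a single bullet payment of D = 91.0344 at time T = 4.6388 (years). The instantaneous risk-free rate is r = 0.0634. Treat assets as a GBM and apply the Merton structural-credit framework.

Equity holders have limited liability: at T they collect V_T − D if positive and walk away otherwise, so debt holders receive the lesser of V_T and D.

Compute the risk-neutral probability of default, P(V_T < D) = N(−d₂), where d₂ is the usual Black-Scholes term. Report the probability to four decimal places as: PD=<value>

PD=0.0119

d₁ = [ln(V₀/D) + (r + σ²/2)T] / (σ√T)
   = [ln(242.6460/91.0344) + (0.0634 + 0.5·0.2354²)·4.6388] / (0.2354·√4.6388)
   = [0.980366 + 0.422625] / 0.507002 = 2.767233
d₂ = d₁ − σ√T = 2.767233 − 0.507002 = 2.260231
risk-neutral PD = N(−d₂) = N(-2.260231) = 0.011903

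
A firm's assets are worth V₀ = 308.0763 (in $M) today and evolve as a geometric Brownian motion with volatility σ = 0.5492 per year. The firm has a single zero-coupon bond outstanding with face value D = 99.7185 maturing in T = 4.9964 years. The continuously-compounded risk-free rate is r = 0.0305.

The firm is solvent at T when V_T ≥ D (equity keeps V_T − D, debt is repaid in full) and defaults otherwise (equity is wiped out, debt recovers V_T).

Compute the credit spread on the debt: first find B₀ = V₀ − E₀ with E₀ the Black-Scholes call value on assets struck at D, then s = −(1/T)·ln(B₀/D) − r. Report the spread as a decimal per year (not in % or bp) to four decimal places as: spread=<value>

d₁ = [ln(V₀/D) + (r + σ²/2)T] / (σ√T)
   = [ln(308.0763/99.7185) + (0.0305 + 0.5·0.5492²)·4.9964] / (0.5492·√4.9964)
   = [1.127996 + 0.905899] / 1.227606 = 1.656798
d₂ = d₁ − σ√T = 1.656798 − 1.227606 = 0.429191
N(d₁) = 0.951220,  N(d₂) = 0.666108,  e^(−rT) = 0.858653
E₀ = V₀·N(d₁) − D·e^(−rT)·N(d₂)
   = 308.0763·0.951220 − 99.7185·0.858653·0.666108 = 236.013709
B₀ = V₀ − E₀ = 308.0763 − 236.013709 = 72.062591
spread = −(1/T)·ln(B₀/D) − r = −(1/4.9964)·ln(72.062591/99.7185) − 0.0305 = 0.03451004

spread=0.0345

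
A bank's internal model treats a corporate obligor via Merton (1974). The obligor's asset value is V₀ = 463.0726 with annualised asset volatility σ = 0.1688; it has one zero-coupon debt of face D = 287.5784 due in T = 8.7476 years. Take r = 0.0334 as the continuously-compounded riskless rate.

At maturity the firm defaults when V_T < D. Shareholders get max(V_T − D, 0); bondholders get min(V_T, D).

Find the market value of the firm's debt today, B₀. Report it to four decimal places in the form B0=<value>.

d₁ = [ln(V₀/D) + (r + σ²/2)T] / (σ√T)
   = [ln(463.0726/287.5784) + (0.0334 + 0.5·0.1688²)·8.7476] / (0.1688·√8.7476)
   = [0.476388 + 0.416794] / 0.499249 = 1.789054
d₂ = d₁ − σ√T = 1.789054 − 0.499249 = 1.289805
N(d₁) = 0.963197,  N(d₂) = 0.901441,  e^(−rT) = 0.746642
E₀ = V₀·N(d₁) − D·e^(−rT)·N(d₂)
   = 463.0726·0.963197 − 287.5784·0.746642·0.901441 = 252.474503
B₀ = V₀ − E₀ = 463.0726 − 252.474503 = 210.598097

B0=210.5981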